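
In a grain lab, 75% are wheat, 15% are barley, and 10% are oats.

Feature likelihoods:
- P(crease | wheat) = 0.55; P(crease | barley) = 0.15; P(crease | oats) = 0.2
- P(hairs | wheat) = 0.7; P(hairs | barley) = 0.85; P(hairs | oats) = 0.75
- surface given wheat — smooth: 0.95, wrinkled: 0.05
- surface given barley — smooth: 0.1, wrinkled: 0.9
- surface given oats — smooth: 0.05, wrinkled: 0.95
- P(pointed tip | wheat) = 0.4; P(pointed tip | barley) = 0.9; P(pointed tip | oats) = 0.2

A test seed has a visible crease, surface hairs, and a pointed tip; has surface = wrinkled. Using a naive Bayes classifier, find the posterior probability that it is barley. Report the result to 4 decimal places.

0.6424

wheat: 0.75 × 0.55 × 0.7 × 0.05 × 0.4 = 0.005775
barley: 0.15 × 0.15 × 0.85 × 0.9 × 0.9 = 0.01549125
oats: 0.1 × 0.2 × 0.75 × 0.95 × 0.2 = 0.00285
P(barley | x) = 0.01549125 / 0.02411625 ≈ 0.6424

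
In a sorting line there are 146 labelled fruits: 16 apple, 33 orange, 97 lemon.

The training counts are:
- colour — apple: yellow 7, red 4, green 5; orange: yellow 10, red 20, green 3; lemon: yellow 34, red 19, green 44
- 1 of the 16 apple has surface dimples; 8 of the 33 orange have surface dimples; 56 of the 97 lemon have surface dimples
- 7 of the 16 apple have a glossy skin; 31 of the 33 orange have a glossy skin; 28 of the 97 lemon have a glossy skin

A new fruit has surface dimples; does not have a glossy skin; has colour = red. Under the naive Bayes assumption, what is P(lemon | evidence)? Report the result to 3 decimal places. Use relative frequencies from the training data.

0.947

apple: (16/146) × (4/16) × (1/16) × (9/16) ≈ 0.000963185
orange: (33/146) × (20/33) × (8/33) × (2/33) ≈ 0.00201265
lemon: (97/146) × (19/97) × (56/97) × (69/97) ≈ 0.0534434
P(lemon | x) = 0.0534434 / 0.056419235 ≈ 0.947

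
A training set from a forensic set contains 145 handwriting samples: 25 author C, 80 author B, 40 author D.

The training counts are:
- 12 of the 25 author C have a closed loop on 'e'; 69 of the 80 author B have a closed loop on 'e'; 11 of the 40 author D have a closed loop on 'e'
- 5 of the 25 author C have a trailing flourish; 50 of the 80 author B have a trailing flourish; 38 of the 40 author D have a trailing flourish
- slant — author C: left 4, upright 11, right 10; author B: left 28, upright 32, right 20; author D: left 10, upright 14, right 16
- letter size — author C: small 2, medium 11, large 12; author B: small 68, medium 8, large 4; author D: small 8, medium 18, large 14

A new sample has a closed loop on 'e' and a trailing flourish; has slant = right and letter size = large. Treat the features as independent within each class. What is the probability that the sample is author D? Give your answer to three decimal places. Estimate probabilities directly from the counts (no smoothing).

author C: (25/145) × (12/25) × (5/25) × (10/25) × (12/25) ≈ 0.00317793
author B: (80/145) × (69/80) × (50/80) × (20/80) × (4/80) ≈ 0.00371767
author D: (40/145) × (11/40) × (38/40) × (16/40) × (14/40) ≈ 0.0100897
P(author D | x) = 0.0100897 / 0.0169853 ≈ 0.594

0.594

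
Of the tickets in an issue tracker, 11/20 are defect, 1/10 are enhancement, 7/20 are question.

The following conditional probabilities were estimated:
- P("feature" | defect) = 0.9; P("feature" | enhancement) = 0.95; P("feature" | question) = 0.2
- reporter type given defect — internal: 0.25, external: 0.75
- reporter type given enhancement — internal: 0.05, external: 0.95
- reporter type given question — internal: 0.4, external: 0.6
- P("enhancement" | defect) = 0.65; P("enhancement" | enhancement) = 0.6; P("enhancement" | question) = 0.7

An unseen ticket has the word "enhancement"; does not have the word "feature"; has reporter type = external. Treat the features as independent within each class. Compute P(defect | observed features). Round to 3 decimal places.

0.182

defect: 0.55 × (1−0.9) × 0.75 × 0.65 = 0.0268125
enhancement: 0.1 × (1−0.95) × 0.95 × 0.6 = 0.00285
question: 0.35 × (1−0.2) × 0.6 × 0.7 = 0.1176
P(defect | x) = 0.0268125 / 0.1472625 ≈ 0.182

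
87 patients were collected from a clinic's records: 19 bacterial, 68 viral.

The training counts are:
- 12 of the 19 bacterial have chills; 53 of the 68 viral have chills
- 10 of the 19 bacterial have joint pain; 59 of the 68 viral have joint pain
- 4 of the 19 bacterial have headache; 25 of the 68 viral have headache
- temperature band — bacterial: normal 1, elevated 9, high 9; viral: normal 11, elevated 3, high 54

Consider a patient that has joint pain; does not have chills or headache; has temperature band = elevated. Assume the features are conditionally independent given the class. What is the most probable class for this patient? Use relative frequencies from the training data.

bacterial: (19/87) × (7/19) × (10/19) × (15/19) × (9/19) ≈ 0.0158362
viral: (68/87) × (15/68) × (59/68) × (43/68) × (3/68) ≈ 0.00417337
Highest score → bacterial.

bacterial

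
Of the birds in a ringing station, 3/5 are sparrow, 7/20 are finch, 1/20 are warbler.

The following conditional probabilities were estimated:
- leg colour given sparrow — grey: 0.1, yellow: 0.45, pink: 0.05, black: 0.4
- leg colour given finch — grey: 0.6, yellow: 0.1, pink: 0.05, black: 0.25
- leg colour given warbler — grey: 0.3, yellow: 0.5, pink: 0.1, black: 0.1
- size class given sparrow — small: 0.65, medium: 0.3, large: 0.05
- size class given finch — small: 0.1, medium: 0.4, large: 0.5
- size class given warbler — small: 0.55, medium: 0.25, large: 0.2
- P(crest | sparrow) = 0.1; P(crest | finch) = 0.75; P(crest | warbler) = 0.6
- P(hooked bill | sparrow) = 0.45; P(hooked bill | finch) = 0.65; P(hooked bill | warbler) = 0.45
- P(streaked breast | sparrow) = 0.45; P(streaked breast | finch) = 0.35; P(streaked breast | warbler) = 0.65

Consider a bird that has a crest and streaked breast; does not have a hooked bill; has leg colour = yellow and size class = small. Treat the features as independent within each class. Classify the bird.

sparrow

sparrow: 0.6 × 0.45 × 0.65 × 0.1 × (1−0.45) × 0.45 = 0.004343625
finch: 0.35 × 0.1 × 0.1 × 0.75 × (1−0.65) × 0.35 = 0.0003215625
warbler: 0.05 × 0.5 × 0.55 × 0.6 × (1−0.45) × 0.65 = 0.002949375
Highest score → sparrow.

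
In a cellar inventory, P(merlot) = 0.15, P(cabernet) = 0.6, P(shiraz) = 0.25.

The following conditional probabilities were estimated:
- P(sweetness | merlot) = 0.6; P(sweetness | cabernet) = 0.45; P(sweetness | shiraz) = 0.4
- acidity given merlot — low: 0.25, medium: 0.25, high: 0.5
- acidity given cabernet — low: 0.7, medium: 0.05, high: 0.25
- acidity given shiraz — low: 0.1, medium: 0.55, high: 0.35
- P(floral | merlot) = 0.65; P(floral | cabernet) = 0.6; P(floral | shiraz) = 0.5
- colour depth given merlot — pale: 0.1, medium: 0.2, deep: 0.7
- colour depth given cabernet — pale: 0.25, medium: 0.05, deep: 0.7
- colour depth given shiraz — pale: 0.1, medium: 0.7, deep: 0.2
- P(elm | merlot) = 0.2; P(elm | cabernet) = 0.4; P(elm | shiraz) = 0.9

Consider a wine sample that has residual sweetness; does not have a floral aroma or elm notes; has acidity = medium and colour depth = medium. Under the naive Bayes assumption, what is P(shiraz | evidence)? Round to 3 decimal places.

0.575

merlot: 0.15 × 0.6 × 0.25 × (1−0.65) × 0.2 × (1−0.2) = 0.00126
cabernet: 0.6 × 0.45 × 0.05 × (1−0.6) × 0.05 × (1−0.4) = 0.000162
shiraz: 0.25 × 0.4 × 0.55 × (1−0.5) × 0.7 × (1−0.9) = 0.001925
P(shiraz | x) = 0.001925 / 0.003347 ≈ 0.575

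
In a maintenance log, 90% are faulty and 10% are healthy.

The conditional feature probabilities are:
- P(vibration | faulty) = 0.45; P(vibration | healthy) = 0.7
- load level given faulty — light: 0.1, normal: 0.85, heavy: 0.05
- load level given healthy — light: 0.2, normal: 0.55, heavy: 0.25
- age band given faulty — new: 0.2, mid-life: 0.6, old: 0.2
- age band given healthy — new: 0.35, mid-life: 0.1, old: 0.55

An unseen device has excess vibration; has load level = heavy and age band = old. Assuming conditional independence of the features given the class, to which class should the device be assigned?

healthy

faulty: 0.9 × 0.45 × 0.05 × 0.2 = 0.00405
healthy: 0.1 × 0.7 × 0.25 × 0.55 = 0.009625
Highest score → healthy.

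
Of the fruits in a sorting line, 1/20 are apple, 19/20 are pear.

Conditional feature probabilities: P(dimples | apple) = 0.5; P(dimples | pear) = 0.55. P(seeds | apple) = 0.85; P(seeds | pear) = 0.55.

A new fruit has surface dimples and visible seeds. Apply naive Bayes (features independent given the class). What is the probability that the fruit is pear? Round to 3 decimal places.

apple: 0.05 × 0.5 × 0.85 = 0.02125
pear: 0.95 × 0.55 × 0.55 = 0.287375
P(pear | x) = 0.287375 / 0.308625 ≈ 0.931

0.931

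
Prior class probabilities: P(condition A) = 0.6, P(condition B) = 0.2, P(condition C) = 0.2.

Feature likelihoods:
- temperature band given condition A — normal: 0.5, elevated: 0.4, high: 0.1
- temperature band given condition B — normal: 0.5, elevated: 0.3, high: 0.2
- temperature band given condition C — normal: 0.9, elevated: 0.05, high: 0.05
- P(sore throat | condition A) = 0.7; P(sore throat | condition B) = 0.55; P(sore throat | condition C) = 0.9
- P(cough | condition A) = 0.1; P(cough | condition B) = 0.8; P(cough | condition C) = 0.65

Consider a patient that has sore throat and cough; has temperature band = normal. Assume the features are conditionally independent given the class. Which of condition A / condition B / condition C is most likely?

condition A: 0.6 × 0.5 × 0.7 × 0.1 = 0.021
condition B: 0.2 × 0.5 × 0.55 × 0.8 = 0.044
condition C: 0.2 × 0.9 × 0.9 × 0.65 = 0.1053
Highest score → condition C.

condition C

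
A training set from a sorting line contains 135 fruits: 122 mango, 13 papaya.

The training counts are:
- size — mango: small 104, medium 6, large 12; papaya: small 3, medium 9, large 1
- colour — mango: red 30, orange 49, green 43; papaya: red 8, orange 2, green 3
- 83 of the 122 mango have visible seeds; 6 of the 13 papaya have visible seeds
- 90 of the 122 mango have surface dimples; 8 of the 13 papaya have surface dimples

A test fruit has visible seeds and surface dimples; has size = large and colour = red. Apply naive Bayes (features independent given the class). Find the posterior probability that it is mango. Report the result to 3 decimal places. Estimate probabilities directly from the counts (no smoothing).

0.894

mango: (122/135) × (12/122) × (30/122) × (83/122) × (90/122) ≈ 0.0109701
papaya: (13/135) × (1/13) × (8/13) × (6/13) × (8/13) ≈ 0.00129469
P(mango | x) = 0.0109701 / 0.01226479 ≈ 0.894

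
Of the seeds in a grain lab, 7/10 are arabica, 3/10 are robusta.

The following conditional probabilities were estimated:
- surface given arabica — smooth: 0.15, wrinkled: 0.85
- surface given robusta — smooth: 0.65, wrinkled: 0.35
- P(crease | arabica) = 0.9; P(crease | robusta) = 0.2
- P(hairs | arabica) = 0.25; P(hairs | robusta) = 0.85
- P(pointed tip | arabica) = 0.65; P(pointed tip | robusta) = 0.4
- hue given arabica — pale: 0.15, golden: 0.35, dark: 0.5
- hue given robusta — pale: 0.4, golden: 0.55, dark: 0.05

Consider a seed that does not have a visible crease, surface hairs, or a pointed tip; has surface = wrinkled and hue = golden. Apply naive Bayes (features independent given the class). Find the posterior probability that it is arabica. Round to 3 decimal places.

arabica: 0.7 × 0.85 × (1−0.9) × (1−0.25) × (1−0.65) × 0.35 = 0.0054665625
robusta: 0.3 × 0.35 × (1−0.2) × (1−0.85) × (1−0.4) × 0.55 = 0.004158
P(arabica | x) = 0.0054665625 / 0.0096245625 ≈ 0.568

0.568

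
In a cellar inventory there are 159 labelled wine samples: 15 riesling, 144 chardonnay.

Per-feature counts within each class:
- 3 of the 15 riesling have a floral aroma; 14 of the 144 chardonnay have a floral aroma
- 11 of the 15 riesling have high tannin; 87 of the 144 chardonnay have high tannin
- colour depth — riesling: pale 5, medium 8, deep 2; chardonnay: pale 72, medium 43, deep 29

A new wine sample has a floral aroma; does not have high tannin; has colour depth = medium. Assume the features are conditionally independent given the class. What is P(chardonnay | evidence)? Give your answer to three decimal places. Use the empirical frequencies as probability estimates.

riesling: (15/159) × (3/15) × (4/15) × (8/15) ≈ 0.00268344
chardonnay: (144/159) × (14/144) × (57/144) × (43/144) ≈ 0.0104076
P(chardonnay | x) = 0.0104076 / 0.01309104 ≈ 0.795

0.795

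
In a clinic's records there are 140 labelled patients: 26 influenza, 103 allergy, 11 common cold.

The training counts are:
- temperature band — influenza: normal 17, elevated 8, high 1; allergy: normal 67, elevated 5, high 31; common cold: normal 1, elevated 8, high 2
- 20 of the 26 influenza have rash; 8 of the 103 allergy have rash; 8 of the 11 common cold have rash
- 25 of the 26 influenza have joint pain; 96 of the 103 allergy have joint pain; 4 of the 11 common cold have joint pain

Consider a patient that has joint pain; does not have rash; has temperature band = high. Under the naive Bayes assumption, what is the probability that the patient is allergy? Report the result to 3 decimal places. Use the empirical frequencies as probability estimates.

0.984

influenza: (26/140) × (1/26) × (6/26) × (25/26) ≈ 0.00158495
allergy: (103/140) × (31/103) × (95/103) × (96/103) ≈ 0.190351
common cold: (11/140) × (2/11) × (3/11) × (4/11) ≈ 0.00141677
P(allergy | x) = 0.190351 / 0.19335272 ≈ 0.984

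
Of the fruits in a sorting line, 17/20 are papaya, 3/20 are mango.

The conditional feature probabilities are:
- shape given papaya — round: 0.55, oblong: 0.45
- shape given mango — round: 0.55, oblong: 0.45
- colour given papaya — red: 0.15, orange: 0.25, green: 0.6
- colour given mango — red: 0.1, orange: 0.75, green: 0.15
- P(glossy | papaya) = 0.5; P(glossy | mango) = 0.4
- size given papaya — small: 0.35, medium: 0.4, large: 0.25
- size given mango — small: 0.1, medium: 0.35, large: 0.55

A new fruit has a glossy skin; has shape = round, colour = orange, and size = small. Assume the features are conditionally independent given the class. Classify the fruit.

papaya: 0.85 × 0.55 × 0.25 × 0.5 × 0.35 = 0.020453125
mango: 0.15 × 0.55 × 0.75 × 0.4 × 0.1 = 0.002475
Highest score → papaya.

papaya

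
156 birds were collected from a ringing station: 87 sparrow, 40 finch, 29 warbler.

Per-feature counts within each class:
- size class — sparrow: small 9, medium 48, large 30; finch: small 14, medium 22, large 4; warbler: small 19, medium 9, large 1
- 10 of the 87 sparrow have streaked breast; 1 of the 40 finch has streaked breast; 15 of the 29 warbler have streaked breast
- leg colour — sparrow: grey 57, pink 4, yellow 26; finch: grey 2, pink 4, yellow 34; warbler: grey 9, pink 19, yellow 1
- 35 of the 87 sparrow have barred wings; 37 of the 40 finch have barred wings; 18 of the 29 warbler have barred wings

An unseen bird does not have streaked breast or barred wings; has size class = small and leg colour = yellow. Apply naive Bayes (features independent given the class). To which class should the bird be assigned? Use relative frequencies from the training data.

sparrow: (87/156) × (9/87) × (77/87) × (26/87) × (52/87) ≈ 0.00912069
finch: (40/156) × (14/40) × (39/40) × (34/40) × (3/40) = 0.005578125
warbler: (29/156) × (19/29) × (14/29) × (1/29) × (11/29) ≈ 0.000769052
Highest score → sparrow.

sparrow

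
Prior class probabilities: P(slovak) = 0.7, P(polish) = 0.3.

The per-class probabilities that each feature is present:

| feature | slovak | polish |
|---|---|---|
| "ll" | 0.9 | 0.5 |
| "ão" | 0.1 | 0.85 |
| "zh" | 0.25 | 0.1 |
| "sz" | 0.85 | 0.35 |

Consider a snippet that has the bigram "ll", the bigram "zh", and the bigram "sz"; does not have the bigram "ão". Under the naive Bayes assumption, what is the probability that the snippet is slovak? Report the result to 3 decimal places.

slovak: 0.7 × 0.9 × (1−0.1) × 0.25 × 0.85 = 0.1204875
polish: 0.3 × 0.5 × (1−0.85) × 0.1 × 0.35 = 0.0007875
P(slovak | x) = 0.1204875 / 0.121275 ≈ 0.994

0.994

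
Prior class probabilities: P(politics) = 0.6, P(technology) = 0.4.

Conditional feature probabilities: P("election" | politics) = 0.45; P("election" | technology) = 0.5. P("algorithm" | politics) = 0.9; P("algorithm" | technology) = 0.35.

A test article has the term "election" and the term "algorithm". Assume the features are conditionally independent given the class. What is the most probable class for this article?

politics

politics: 0.6 × 0.45 × 0.9 = 0.243
technology: 0.4 × 0.5 × 0.35 = 0.07
Highest score → politics.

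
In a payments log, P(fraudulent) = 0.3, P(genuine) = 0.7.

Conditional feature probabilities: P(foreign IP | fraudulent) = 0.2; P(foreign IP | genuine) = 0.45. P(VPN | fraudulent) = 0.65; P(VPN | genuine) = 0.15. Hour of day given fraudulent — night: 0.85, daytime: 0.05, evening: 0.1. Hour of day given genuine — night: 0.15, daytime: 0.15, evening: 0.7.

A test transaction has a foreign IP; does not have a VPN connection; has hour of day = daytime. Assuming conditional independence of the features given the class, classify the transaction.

fraudulent: 0.3 × 0.2 × (1−0.65) × 0.05 = 0.00105
genuine: 0.7 × 0.45 × (1−0.15) × 0.15 = 0.0401625
Highest score → genuine.

genuine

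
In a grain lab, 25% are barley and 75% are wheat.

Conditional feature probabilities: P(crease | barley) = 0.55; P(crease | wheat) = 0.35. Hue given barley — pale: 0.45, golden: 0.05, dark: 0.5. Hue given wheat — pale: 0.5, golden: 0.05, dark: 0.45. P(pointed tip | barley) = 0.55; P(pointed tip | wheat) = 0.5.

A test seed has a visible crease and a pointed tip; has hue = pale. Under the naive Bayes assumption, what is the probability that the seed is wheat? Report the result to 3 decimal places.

0.659

barley: 0.25 × 0.55 × 0.45 × 0.55 = 0.03403125
wheat: 0.75 × 0.35 × 0.5 × 0.5 = 0.065625
P(wheat | x) = 0.065625 / 0.09965625 ≈ 0.659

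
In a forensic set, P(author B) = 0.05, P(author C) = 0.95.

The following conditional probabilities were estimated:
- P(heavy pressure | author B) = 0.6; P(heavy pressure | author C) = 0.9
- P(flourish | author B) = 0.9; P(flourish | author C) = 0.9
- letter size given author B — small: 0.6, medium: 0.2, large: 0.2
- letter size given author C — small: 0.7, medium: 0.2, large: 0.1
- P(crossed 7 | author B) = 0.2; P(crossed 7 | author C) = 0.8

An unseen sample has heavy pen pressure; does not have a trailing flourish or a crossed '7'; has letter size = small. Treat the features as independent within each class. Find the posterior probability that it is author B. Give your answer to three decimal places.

author B: 0.05 × 0.6 × (1−0.9) × 0.6 × (1−0.2) = 0.00144
author C: 0.95 × 0.9 × (1−0.9) × 0.7 × (1−0.8) = 0.01197
P(author B | x) = 0.00144 / 0.01341 ≈ 0.107

0.107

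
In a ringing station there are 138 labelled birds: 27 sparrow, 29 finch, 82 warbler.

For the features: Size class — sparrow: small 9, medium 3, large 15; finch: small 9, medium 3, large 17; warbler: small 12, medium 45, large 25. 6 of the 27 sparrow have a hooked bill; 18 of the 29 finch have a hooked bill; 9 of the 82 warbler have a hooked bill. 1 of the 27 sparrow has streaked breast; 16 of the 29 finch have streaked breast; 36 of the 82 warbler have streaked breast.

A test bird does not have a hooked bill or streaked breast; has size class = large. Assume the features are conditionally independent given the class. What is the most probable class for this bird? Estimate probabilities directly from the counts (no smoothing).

warbler

sparrow: (27/138) × (15/27) × (21/27) × (26/27) ≈ 0.0814099
finch: (29/138) × (17/29) × (11/29) × (13/29) ≈ 0.0209464
warbler: (82/138) × (25/82) × (73/82) × (46/82) ≈ 0.0904719
Highest score → warbler.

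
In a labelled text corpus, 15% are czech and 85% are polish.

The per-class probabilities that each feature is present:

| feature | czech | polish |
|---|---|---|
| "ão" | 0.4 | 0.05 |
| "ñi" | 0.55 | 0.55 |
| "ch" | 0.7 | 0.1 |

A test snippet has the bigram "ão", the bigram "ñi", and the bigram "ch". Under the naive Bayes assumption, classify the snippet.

czech: 0.15 × 0.4 × 0.55 × 0.7 = 0.0231
polish: 0.85 × 0.05 × 0.55 × 0.1 = 0.0023375
Highest score → czech.

czech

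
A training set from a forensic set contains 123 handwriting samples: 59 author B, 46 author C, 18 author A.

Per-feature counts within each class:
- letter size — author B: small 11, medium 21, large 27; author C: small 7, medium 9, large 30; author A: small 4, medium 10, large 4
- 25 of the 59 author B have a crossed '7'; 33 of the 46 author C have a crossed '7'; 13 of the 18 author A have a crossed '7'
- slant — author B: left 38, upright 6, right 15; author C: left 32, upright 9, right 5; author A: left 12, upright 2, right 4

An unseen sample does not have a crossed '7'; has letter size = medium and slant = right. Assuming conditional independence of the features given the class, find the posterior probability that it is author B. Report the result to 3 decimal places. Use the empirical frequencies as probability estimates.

author B: (59/123) × (21/59) × (34/59) × (15/59) ≈ 0.0250138
author C: (46/123) × (9/46) × (13/46) × (5/46) ≈ 0.00224768
author A: (18/123) × (10/18) × (5/18) × (4/18) ≈ 0.00501857
P(author B | x) = 0.0250138 / 0.03228005 ≈ 0.775

0.775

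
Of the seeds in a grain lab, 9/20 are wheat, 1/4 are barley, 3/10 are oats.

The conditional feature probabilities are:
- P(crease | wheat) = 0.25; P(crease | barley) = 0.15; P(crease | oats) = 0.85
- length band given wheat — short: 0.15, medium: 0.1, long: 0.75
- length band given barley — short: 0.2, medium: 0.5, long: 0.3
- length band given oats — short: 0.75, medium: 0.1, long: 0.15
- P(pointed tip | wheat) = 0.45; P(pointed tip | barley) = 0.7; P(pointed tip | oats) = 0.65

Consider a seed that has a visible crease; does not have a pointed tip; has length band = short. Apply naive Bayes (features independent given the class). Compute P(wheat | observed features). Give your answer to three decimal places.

0.118

wheat: 0.45 × 0.25 × 0.15 × (1−0.45) = 0.00928125
barley: 0.25 × 0.15 × 0.2 × (1−0.7) = 0.00225
oats: 0.3 × 0.85 × 0.75 × (1−0.65) = 0.0669375
P(wheat | x) = 0.00928125 / 0.07846875 ≈ 0.118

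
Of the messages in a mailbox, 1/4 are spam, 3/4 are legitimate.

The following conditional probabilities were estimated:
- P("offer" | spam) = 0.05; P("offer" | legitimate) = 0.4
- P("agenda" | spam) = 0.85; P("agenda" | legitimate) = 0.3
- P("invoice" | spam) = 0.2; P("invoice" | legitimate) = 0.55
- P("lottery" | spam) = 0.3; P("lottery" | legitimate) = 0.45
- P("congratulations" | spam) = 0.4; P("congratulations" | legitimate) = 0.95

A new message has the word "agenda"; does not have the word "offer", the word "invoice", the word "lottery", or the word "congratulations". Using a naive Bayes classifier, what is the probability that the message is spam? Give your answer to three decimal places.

spam: 0.25 × (1−0.05) × 0.85 × (1−0.2) × (1−0.3) × (1−0.4) = 0.06783
legitimate: 0.75 × (1−0.4) × 0.3 × (1−0.55) × (1−0.45) × (1−0.95) = 0.001670625
P(spam | x) = 0.06783 / 0.069500625 ≈ 0.976

0.976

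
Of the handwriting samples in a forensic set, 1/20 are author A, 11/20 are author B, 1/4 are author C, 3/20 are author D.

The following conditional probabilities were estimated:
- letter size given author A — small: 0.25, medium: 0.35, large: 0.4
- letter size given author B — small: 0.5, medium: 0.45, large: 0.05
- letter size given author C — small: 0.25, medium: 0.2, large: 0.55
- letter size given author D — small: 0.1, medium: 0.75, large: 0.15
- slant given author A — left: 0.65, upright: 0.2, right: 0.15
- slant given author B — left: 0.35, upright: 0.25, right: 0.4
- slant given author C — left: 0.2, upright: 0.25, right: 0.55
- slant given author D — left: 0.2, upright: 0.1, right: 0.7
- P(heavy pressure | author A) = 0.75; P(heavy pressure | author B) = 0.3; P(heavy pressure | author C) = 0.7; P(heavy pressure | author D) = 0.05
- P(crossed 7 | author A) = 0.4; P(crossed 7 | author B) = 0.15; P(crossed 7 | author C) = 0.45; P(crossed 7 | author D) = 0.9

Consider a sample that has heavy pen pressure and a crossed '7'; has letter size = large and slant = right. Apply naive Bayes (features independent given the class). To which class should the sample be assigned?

author C

author A: 0.05 × 0.4 × 0.15 × 0.75 × 0.4 = 0.0009
author B: 0.55 × 0.05 × 0.4 × 0.3 × 0.15 = 0.000495
author C: 0.25 × 0.55 × 0.55 × 0.7 × 0.45 = 0.023821875
author D: 0.15 × 0.15 × 0.7 × 0.05 × 0.9 = 0.00070875
Highest score → author C.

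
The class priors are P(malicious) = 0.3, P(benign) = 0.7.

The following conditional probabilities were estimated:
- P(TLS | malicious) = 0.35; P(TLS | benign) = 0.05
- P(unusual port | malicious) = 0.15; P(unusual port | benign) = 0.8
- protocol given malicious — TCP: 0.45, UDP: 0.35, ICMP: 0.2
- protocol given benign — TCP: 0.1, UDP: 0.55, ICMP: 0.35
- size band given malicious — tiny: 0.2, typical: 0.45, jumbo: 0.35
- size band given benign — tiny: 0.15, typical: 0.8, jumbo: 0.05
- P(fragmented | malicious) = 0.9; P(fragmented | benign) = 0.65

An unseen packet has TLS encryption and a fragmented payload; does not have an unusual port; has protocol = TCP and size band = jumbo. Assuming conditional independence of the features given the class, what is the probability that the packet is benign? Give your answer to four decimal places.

0.0018

malicious: 0.3 × 0.35 × (1−0.15) × 0.45 × 0.35 × 0.9 = 0.0126511875
benign: 0.7 × 0.05 × (1−0.8) × 0.1 × 0.05 × 0.65 = 0.00002275
P(benign | x) = 0.00002275 / 0.0126739375 ≈ 0.0018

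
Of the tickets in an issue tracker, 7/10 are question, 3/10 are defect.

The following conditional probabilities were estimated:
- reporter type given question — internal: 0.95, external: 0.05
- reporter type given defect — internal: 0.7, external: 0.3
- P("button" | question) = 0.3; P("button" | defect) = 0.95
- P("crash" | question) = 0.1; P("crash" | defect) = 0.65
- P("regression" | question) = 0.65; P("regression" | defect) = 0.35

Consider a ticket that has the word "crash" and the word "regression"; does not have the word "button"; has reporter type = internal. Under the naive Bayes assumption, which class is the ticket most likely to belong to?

question: 0.7 × 0.95 × (1−0.3) × 0.1 × 0.65 = 0.0302575
defect: 0.3 × 0.7 × (1−0.95) × 0.65 × 0.35 = 0.00238875
Highest score → question.

question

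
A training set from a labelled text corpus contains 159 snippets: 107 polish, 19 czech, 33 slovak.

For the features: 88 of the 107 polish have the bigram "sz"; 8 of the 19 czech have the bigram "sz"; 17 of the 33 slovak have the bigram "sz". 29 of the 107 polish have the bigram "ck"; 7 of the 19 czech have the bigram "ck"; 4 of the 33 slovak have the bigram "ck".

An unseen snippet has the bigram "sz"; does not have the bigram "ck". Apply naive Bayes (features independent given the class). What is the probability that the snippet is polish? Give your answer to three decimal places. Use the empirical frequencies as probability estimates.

polish: (107/159) × (88/107) × (78/107) ≈ 0.403456
czech: (19/159) × (8/19) × (12/19) ≈ 0.0317776
slovak: (33/159) × (17/33) × (29/33) ≈ 0.0939585
P(polish | x) = 0.403456 / 0.5291921 ≈ 0.762

0.762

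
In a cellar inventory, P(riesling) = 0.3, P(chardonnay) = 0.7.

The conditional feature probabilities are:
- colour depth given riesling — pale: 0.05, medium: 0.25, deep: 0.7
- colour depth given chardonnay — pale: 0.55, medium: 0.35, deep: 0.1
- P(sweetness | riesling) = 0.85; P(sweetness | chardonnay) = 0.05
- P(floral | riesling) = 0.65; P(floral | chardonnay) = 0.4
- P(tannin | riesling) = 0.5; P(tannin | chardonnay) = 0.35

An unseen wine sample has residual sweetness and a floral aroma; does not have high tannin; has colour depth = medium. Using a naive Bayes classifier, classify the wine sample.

riesling: 0.3 × 0.25 × 0.85 × 0.65 × (1−0.5) = 0.02071875
chardonnay: 0.7 × 0.35 × 0.05 × 0.4 × (1−0.35) = 0.003185
Highest score → riesling.

riesling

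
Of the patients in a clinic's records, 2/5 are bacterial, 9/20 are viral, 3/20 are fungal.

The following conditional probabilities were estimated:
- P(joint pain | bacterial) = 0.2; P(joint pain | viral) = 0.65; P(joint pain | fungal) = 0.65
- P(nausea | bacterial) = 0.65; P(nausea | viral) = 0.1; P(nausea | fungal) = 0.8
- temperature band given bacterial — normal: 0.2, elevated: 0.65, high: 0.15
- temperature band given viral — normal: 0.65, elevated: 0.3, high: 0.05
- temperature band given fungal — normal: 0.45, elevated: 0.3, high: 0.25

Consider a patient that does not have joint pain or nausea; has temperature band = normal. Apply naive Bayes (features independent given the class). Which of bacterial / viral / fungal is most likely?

bacterial: 0.4 × (1−0.2) × (1−0.65) × 0.2 = 0.0224
viral: 0.45 × (1−0.65) × (1−0.1) × 0.65 = 0.0921375
fungal: 0.15 × (1−0.65) × (1−0.8) × 0.45 = 0.004725
Highest score → viral.

viral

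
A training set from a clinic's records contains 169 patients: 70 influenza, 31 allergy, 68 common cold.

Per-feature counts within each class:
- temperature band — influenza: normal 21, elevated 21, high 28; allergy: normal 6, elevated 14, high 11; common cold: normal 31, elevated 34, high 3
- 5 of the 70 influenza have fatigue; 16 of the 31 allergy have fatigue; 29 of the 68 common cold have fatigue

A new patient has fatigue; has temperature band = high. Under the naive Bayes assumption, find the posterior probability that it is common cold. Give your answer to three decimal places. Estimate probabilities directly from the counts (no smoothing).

0.143

influenza: (70/169) × (28/70) × (5/70) ≈ 0.0118343
allergy: (31/169) × (11/31) × (16/31) ≈ 0.0335942
common cold: (68/169) × (3/68) × (29/68) ≈ 0.00757048
P(common cold | x) = 0.00757048 / 0.05299898 ≈ 0.143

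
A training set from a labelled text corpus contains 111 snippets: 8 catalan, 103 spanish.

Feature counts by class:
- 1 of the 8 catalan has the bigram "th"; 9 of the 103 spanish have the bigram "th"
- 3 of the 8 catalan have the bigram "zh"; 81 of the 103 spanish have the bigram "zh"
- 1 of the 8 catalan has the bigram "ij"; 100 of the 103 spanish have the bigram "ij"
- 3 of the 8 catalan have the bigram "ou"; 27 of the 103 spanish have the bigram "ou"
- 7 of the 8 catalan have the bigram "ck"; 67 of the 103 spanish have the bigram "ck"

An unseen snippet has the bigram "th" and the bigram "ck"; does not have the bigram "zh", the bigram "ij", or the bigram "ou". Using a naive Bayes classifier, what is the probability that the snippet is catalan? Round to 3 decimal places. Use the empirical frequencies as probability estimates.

catalan: (8/111) × (1/8) × (5/8) × (7/8) × (5/8) × (7/8) ≈ 0.00269434
spanish: (103/111) × (9/103) × (22/103) × (3/103) × (76/103) × (67/103) ≈ 0.000242105
P(catalan | x) = 0.00269434 / 0.002936445 ≈ 0.918

0.918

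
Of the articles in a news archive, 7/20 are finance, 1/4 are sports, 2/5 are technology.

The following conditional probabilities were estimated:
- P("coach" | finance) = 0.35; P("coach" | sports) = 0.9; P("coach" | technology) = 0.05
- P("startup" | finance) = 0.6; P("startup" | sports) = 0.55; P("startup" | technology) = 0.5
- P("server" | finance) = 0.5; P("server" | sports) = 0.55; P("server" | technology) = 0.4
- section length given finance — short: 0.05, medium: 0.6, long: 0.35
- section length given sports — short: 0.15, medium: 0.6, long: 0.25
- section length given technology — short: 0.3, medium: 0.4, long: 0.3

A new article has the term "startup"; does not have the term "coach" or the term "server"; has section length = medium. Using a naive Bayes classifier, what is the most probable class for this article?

technology

finance: 0.35 × (1−0.35) × 0.6 × (1−0.5) × 0.6 = 0.04095
sports: 0.25 × (1−0.9) × 0.55 × (1−0.55) × 0.6 = 0.0037125
technology: 0.4 × (1−0.05) × 0.5 × (1−0.4) × 0.4 = 0.0456
Highest score → technology.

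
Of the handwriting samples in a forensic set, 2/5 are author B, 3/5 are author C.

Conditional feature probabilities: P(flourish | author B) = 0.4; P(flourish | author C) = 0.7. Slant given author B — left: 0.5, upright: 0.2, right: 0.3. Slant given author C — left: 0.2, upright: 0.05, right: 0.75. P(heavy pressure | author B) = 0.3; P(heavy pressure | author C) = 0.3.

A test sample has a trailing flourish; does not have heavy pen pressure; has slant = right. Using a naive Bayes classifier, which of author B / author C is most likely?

author B: 0.4 × 0.4 × 0.3 × (1−0.3) = 0.0336
author C: 0.6 × 0.7 × 0.75 × (1−0.3) = 0.2205
Highest score → author C.

author C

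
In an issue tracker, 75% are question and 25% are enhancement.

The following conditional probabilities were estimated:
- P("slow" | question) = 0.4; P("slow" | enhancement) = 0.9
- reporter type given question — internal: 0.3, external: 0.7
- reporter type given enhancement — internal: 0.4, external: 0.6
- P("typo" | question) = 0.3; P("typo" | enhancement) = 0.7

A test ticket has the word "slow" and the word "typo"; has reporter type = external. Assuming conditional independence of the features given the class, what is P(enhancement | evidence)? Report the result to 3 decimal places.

0.600

question: 0.75 × 0.4 × 0.7 × 0.3 = 0.063
enhancement: 0.25 × 0.9 × 0.6 × 0.7 = 0.0945
P(enhancement | x) = 0.0945 / 0.1575 ≈ 0.600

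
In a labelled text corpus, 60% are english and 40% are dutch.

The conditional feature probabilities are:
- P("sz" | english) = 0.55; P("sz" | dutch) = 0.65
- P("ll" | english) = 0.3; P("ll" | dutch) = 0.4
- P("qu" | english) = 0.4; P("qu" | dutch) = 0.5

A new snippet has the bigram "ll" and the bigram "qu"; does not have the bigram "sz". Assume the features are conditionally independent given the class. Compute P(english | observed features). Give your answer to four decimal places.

0.5364

english: 0.6 × (1−0.55) × 0.3 × 0.4 = 0.0324
dutch: 0.4 × (1−0.65) × 0.4 × 0.5 = 0.028
P(english | x) = 0.0324 / 0.0604 ≈ 0.5364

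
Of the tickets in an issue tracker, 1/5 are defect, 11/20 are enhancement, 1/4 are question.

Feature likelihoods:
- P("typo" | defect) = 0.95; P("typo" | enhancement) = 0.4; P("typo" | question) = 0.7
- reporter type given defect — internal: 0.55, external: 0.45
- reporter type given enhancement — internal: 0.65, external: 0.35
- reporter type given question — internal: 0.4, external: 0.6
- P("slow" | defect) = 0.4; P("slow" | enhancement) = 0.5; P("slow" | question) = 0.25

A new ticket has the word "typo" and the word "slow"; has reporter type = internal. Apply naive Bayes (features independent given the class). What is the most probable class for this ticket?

defect: 0.2 × 0.95 × 0.55 × 0.4 = 0.0418
enhancement: 0.55 × 0.4 × 0.65 × 0.5 = 0.0715
question: 0.25 × 0.7 × 0.4 × 0.25 = 0.0175
Highest score → enhancement.

enhancement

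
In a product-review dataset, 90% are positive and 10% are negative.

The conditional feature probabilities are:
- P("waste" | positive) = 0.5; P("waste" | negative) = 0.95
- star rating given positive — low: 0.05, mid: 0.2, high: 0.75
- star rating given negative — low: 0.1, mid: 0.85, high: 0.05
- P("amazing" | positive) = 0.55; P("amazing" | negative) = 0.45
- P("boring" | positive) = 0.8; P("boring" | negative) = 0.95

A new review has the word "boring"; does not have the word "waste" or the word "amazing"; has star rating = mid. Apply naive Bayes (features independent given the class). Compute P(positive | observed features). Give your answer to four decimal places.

positive: 0.9 × (1−0.5) × 0.2 × (1−0.55) × 0.8 = 0.0324
negative: 0.1 × (1−0.95) × 0.85 × (1−0.45) × 0.95 = 0.002220625
P(positive | x) = 0.0324 / 0.034620625 ≈ 0.9359

0.9359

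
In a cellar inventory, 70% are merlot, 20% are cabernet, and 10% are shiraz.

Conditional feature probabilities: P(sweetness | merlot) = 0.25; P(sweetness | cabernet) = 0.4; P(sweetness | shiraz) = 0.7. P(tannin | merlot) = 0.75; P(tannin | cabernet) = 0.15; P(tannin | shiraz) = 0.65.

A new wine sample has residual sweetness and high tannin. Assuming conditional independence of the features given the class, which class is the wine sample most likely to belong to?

merlot: 0.7 × 0.25 × 0.75 = 0.13125
cabernet: 0.2 × 0.4 × 0.15 = 0.012
shiraz: 0.1 × 0.7 × 0.65 = 0.0455
Highest score → merlot.

merlot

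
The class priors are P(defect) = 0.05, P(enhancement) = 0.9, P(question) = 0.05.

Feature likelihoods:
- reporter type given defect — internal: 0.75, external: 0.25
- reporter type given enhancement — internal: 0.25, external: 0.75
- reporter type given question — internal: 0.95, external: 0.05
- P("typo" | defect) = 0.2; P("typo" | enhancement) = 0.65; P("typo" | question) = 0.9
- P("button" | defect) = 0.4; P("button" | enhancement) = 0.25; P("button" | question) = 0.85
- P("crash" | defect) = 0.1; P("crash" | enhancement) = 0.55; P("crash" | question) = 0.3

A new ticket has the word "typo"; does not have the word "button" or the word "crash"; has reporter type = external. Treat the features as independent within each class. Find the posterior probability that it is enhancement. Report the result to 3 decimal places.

0.989

defect: 0.05 × 0.25 × 0.2 × (1−0.4) × (1−0.1) = 0.00135
enhancement: 0.9 × 0.75 × 0.65 × (1−0.25) × (1−0.55) = 0.148078125
question: 0.05 × 0.05 × 0.9 × (1−0.85) × (1−0.3) = 0.00023625
P(enhancement | x) = 0.148078125 / 0.149664375 ≈ 0.989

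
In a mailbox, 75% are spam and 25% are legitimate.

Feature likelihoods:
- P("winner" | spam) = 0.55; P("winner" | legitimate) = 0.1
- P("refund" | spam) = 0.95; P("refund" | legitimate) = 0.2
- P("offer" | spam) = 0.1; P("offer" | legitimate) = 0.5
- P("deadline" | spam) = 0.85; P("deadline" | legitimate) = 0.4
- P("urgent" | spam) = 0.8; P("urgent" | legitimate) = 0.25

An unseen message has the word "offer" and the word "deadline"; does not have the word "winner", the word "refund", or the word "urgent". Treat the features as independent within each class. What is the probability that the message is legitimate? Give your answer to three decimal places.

0.989

spam: 0.75 × (1−0.55) × (1−0.95) × 0.1 × 0.85 × (1−0.8) = 0.000286875
legitimate: 0.25 × (1−0.1) × (1−0.2) × 0.5 × 0.4 × (1−0.25) = 0.027
P(legitimate | x) = 0.027 / 0.027286875 ≈ 0.989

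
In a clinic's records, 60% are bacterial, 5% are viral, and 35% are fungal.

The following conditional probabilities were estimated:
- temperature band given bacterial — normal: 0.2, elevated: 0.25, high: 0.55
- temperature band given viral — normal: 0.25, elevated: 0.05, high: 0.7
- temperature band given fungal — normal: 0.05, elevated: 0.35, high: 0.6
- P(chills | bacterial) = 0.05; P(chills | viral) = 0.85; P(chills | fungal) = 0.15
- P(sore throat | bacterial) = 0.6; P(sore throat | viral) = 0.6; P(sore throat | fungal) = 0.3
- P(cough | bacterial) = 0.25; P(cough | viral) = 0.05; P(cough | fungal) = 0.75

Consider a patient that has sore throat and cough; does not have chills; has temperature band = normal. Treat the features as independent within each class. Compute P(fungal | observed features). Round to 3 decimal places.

0.163

bacterial: 0.6 × 0.2 × (1−0.05) × 0.6 × 0.25 = 0.0171
viral: 0.05 × 0.25 × (1−0.85) × 0.6 × 0.05 = 0.00005625
fungal: 0.35 × 0.05 × (1−0.15) × 0.3 × 0.75 = 0.003346875
P(fungal | x) = 0.003346875 / 0.020503125 ≈ 0.163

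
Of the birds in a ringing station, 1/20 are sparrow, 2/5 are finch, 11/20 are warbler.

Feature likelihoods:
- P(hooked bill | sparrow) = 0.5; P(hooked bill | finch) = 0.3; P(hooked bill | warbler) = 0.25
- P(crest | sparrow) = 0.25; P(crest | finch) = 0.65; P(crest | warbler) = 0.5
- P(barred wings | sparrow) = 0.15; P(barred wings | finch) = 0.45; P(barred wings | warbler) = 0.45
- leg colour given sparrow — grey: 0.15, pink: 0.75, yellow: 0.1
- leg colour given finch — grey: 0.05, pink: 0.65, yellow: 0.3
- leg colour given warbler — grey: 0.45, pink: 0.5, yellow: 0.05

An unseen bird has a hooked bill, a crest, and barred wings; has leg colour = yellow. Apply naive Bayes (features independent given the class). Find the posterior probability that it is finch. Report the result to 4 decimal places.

sparrow: 0.05 × 0.5 × 0.25 × 0.15 × 0.1 = 0.00009375
finch: 0.4 × 0.3 × 0.65 × 0.45 × 0.3 = 0.01053
warbler: 0.55 × 0.25 × 0.5 × 0.45 × 0.05 = 0.001546875
P(finch | x) = 0.01053 / 0.012170625 ≈ 0.8652

0.8652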